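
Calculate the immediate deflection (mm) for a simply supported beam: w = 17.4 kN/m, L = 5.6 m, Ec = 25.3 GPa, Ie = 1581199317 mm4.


Convert: L = 5.6 m = 5600 mm, Ec = 25.3 GPa = 25300 MPa
delta = 5 * 17.4 * 5600^4 / (384 * 25300 * 1581199317)
= 5.57 mm

5.57


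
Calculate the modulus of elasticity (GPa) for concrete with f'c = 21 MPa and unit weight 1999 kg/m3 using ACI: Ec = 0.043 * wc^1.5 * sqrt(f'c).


Ec = 0.043 * 1999^1.5 * sqrt(21) / 1000
= 17.61 GPa

17.61


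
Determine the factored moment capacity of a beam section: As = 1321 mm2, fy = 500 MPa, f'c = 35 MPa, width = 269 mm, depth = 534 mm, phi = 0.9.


a = As * fy / (0.85 * f'c * b)
= 1321 * 500 / (0.85 * 35 * 269)
= 82.5341 mm
Mn = As * fy * (d - a/2) / 10^6
= 325.4501 kN-m
phi*Mn = 0.9 * 325.4501 = 292.91 kN-m

292.91


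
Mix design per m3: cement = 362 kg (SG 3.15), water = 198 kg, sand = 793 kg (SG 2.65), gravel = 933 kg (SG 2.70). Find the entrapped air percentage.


Vol cement = 362 / (3.15 * 1000) = 0.114921 m3
Vol water = 198 / 1000 = 0.198 m3
Vol sand = 793 / (2.65 * 1000) = 0.299245 m3
Vol gravel = 933 / (2.70 * 1000) = 0.345556 m3
Total solid + water volume = 0.957721 m3
Air = (1 - 0.957721) * 100 = 4.23%

4.23


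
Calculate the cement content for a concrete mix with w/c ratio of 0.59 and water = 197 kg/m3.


Cement = water / (w/c)
= 197 / 0.59
= 333.9 kg/m3

333.9


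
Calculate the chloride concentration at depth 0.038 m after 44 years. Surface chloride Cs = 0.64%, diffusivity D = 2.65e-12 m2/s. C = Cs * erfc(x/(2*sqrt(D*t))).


t_seconds = 44 * 365.25 * 24 * 3600 = 1388534400.0 s
arg = 0.038 / (2 * sqrt(2.65e-12 * 1388534400.0))
= 0.3132
erfc(0.3132) = 0.6578
C = 0.64 * 0.6578 = 0.421%

0.421


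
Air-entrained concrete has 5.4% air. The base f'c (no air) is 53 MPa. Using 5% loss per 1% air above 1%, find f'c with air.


Strength loss = (5.4 - 1) * 5 = 22.0%
f'c = 53 * (1 - 22.0/100)
= 41.34 MPa

41.34


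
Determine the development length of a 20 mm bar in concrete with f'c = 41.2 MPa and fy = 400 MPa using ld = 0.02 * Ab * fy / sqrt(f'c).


Ab = pi * 20^2 / 4 = 314.159 mm2
ld = 0.02 * 314.159 * 400 / sqrt(41.2)
= 391.6 mm

391.6


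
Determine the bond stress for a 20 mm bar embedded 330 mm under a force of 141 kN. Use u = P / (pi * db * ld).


u = P / (pi * db * ld)
= 141 * 1000 / (pi * 20 * 330)
= 6.8 MPa

6.8


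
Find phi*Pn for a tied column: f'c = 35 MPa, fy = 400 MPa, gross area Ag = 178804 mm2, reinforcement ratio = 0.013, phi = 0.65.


Ast = rho * Ag = 0.013 * 178804 = 2324.452 mm2
phi*Pn = 0.65 * 0.80 * (0.85 * 35 * (178804 - 2324.452) + 400 * 2324.452) / 1000
= 3213.62 kN

3213.62


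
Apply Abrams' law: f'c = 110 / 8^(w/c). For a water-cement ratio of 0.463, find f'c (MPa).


f'c = 110 / 8^0.463
= 110 / 2.619
= 42.0 MPa

42.0


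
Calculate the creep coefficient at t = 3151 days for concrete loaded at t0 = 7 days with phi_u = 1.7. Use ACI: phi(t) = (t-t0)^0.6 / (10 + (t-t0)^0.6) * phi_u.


dt = 3151 - 7 = 3144
phi = 3144^0.6 / (10 + 3144^0.6) * 1.7
= 1.574

1.574


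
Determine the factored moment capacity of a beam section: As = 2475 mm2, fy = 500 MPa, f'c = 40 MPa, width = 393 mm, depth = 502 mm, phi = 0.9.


a = As * fy / (0.85 * f'c * b)
= 2475 * 500 / (0.85 * 40 * 393)
= 92.6134 mm
Mn = As * fy * (d - a/2) / 10^6
= 563.9205 kN-m
phi*Mn = 0.9 * 563.9205 = 507.53 kN-m

507.53


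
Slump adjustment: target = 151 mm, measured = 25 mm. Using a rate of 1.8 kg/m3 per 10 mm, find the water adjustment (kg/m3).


Difference = 151 - 25 = 126 mm
Water adjustment = 126 * 1.8 / 10 = 22.7 kg/m3

22.7


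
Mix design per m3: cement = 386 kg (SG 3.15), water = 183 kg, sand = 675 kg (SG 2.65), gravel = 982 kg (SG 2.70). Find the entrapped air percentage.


Vol cement = 386 / (3.15 * 1000) = 0.12254 m3
Vol water = 183 / 1000 = 0.183 m3
Vol sand = 675 / (2.65 * 1000) = 0.254717 m3
Vol gravel = 982 / (2.70 * 1000) = 0.363704 m3
Total solid + water volume = 0.92396 m3
Air = (1 - 0.92396) * 100 = 7.6%

7.6


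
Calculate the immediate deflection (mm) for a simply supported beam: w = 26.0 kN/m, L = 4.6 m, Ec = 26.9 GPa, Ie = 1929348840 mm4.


Convert: L = 4.6 m = 4600 mm, Ec = 26.9 GPa = 26900 MPa
delta = 5 * 26.0 * 4600^4 / (384 * 26900 * 1929348840)
= 2.92 mm

2.92


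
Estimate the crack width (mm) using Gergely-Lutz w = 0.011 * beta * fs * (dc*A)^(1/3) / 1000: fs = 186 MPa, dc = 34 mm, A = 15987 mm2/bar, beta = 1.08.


w = 0.011 * beta * fs * (dc * A)^(1/3) / 1000
= 0.011 * 1.08 * 186 * (34 * 15987)^(1/3) / 1000
= 0.18 mm

0.18


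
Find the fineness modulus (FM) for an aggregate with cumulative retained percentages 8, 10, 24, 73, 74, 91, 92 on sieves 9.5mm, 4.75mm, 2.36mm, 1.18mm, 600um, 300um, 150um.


FM = sum(cumulative % retained) / 100
= 372 / 100
= 3.72

3.72


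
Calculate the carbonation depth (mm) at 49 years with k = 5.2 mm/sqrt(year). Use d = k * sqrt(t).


depth = k * sqrt(t)
= 5.2 * sqrt(49)
= 36.4 mm

36.4


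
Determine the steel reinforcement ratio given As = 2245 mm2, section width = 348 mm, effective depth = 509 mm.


rho = As / (b * d)
= 2245 / (348 * 509)
= 0.0127

0.0127


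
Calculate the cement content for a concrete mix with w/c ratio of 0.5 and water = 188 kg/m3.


Cement = water / (w/c)
= 188 / 0.5
= 376.0 kg/m3

376.0


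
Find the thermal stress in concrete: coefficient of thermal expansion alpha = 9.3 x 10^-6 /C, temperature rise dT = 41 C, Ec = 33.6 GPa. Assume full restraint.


sigma = alpha * dT * Ec
= 9.3e-6 * 41 * 33.6 * 1000
= 12.812 MPa

12.812


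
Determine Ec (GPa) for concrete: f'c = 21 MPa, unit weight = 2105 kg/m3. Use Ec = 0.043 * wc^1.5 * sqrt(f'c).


Ec = 0.043 * 2105^1.5 * sqrt(21) / 1000
= 19.03 GPa

19.03


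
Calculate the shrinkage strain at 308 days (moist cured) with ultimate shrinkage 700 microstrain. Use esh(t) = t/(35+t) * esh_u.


esh(308) = 308 / (35 + 308) * 700
= 308 / 343 * 700
= 628.6 microstrain

628.6


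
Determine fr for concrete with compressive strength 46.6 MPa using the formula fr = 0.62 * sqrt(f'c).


fr = 0.62 * sqrt(46.6)
= 4.232 MPa

4.232


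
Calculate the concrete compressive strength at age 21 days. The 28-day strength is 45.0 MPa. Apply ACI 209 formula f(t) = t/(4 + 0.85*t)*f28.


f(21) = 21 / (4 + 0.85 * 21) * 45.0
= 21 / 21.85 * 45.0
= 43.25 MPa

43.25


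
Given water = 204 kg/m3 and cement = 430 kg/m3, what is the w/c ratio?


w/c = water / cement
w/c = 204 / 430 = 0.474

0.474


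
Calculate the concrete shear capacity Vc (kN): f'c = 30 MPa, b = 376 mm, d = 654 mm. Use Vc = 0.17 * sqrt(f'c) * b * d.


Vc = 0.17 * sqrt(30) * 376 * 654 / 1000
= 228.97 kN

228.97


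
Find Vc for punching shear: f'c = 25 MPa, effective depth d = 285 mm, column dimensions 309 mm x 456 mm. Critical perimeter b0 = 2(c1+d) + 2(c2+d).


b0 = 2*(309 + 285) + 2*(456 + 285) = 2670 mm
Vc = 0.33 * sqrt(25) * 2670 * 285 / 1000
= 1255.57 kN

1255.57


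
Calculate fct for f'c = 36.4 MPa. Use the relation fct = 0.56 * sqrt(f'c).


fct = 0.56 * sqrt(36.4)
= 0.56 * 6.033
= 3.379 MPa

3.379


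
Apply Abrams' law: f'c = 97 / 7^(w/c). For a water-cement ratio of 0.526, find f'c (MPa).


f'c = 97 / 7^0.526
= 97 / 2.783
= 34.85 MPa

34.85


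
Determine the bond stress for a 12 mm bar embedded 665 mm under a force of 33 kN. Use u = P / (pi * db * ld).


u = P / (pi * db * ld)
= 33 * 1000 / (pi * 12 * 665)
= 1.316 MPa

1.316


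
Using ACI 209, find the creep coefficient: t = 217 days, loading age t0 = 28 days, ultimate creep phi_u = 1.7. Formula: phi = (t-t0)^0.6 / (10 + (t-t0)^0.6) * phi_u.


dt = 217 - 28 = 189
phi = 189^0.6 / (10 + 189^0.6) * 1.7
= 1.188

1.188


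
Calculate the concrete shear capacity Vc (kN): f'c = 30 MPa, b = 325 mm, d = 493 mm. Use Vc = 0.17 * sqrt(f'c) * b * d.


Vc = 0.17 * sqrt(30) * 325 * 493 / 1000
= 149.19 kN

149.19


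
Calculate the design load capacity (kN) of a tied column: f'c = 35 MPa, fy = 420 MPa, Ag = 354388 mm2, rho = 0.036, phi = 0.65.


Ast = rho * Ag = 0.036 * 354388 = 12757.968 mm2
phi*Pn = 0.65 * 0.80 * (0.85 * 35 * (354388 - 12757.968) + 420 * 12757.968) / 1000
= 8071.36 kN

8071.36


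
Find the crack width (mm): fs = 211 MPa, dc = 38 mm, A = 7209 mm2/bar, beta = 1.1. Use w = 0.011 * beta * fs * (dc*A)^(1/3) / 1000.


w = 0.011 * beta * fs * (dc * A)^(1/3) / 1000
= 0.011 * 1.1 * 211 * (38 * 7209)^(1/3) / 1000
= 0.166 mm

0.166


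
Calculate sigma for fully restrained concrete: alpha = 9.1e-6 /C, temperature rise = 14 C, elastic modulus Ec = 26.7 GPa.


sigma = alpha * dT * Ec
= 9.1e-6 * 14 * 26.7 * 1000
= 3.402 MPa

3.402


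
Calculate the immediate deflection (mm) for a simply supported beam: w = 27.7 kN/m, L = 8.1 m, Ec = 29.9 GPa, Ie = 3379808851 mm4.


Convert: L = 8.1 m = 8100 mm, Ec = 29.9 GPa = 29900 MPa
delta = 5 * 27.7 * 8100^4 / (384 * 29900 * 3379808851)
= 15.36 mm

15.36


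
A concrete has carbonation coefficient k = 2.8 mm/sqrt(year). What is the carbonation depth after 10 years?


depth = k * sqrt(t)
= 2.8 * sqrt(10)
= 8.85 mm

8.85


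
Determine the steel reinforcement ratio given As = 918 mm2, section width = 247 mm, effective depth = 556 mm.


rho = As / (b * d)
= 918 / (247 * 556)
= 0.0067

0.0067


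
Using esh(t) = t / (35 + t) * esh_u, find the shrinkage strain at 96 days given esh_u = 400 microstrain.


esh(96) = 96 / (35 + 96) * 400
= 96 / 131 * 400
= 293.1 microstrain

293.1


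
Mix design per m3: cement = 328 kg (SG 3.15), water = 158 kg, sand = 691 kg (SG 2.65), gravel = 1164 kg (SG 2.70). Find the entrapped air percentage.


Vol cement = 328 / (3.15 * 1000) = 0.104127 m3
Vol water = 158 / 1000 = 0.158 m3
Vol sand = 691 / (2.65 * 1000) = 0.260755 m3
Vol gravel = 1164 / (2.70 * 1000) = 0.431111 m3
Total solid + water volume = 0.953993 m3
Air = (1 - 0.953993) * 100 = 4.6%

4.6


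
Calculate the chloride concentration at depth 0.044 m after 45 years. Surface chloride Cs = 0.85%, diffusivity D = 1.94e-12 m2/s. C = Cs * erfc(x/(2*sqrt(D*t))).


t_seconds = 45 * 365.25 * 24 * 3600 = 1420092000.0 s
arg = 0.044 / (2 * sqrt(1.94e-12 * 1420092000.0))
= 0.4191
erfc(0.4191) = 0.5533
C = 0.85 * 0.5533 = 0.4703%

0.4703


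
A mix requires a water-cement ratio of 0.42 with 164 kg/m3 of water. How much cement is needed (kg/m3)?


Cement = water / (w/c)
= 164 / 0.42
= 390.5 kg/m3

390.5


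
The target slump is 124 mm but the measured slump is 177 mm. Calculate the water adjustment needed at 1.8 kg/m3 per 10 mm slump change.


Difference = 124 - 177 = -53 mm
Water adjustment = -53 * 1.8 / 10 = -9.5 kg/m3

-9.5


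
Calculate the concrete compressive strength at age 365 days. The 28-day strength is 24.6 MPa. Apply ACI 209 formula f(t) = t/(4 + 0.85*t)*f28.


f(365) = 365 / (4 + 0.85 * 365) * 24.6
= 365 / 314.25 * 24.6
= 28.57 MPa

28.57


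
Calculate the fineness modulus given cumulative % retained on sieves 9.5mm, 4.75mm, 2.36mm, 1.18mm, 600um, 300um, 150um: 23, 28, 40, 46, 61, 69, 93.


FM = sum(cumulative % retained) / 100
= 360 / 100
= 3.6

3.6


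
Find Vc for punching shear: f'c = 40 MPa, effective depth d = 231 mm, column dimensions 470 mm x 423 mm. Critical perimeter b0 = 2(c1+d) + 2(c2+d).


b0 = 2*(470 + 231) + 2*(423 + 231) = 2710 mm
Vc = 0.33 * sqrt(40) * 2710 * 231 / 1000
= 1306.55 kN

1306.55


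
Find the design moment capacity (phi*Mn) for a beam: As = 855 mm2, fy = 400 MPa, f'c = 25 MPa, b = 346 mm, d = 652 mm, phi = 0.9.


a = As * fy / (0.85 * f'c * b)
= 855 * 400 / (0.85 * 25 * 346)
= 46.5148 mm
Mn = As * fy * (d - a/2) / 10^6
= 215.03 kN-m
phi*Mn = 0.9 * 215.03 = 193.53 kN-m

193.53


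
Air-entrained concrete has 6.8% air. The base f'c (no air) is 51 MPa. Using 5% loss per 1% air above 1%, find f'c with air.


Strength loss = (6.8 - 1) * 5 = 29.0%
f'c = 51 * (1 - 29.0/100)
= 36.21 MPa

36.21


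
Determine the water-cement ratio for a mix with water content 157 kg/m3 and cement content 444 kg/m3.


w/c = water / cement
w/c = 157 / 444 = 0.354

0.354


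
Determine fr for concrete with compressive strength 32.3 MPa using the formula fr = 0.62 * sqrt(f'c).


fr = 0.62 * sqrt(32.3)
= 3.524 MPa

3.524


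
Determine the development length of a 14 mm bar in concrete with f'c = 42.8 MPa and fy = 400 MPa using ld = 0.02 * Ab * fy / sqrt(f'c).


Ab = pi * 14^2 / 4 = 153.938 mm2
ld = 0.02 * 153.938 * 400 / sqrt(42.8)
= 188.2 mm

188.2


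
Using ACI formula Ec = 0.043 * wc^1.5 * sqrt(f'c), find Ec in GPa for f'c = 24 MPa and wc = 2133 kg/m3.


Ec = 0.043 * 2133^1.5 * sqrt(24) / 1000
= 20.75 GPa

20.75


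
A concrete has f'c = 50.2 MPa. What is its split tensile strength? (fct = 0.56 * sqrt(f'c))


fct = 0.56 * sqrt(50.2)
= 0.56 * 7.085
= 3.968 MPa

3.968


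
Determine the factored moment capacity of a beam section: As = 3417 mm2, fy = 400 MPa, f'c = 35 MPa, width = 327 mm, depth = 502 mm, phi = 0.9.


a = As * fy / (0.85 * f'c * b)
= 3417 * 400 / (0.85 * 35 * 327)
= 140.498 mm
Mn = As * fy * (d - a/2) / 10^6
= 590.1172 kN-m
phi*Mn = 0.9 * 590.1172 = 531.11 kN-m

531.11


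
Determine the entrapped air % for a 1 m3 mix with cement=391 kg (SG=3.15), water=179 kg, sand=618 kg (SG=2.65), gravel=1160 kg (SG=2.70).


Vol cement = 391 / (3.15 * 1000) = 0.124127 m3
Vol water = 179 / 1000 = 0.179 m3
Vol sand = 618 / (2.65 * 1000) = 0.233208 m3
Vol gravel = 1160 / (2.70 * 1000) = 0.42963 m3
Total solid + water volume = 0.965964 m3
Air = (1 - 0.965964) * 100 = 3.4%

3.4


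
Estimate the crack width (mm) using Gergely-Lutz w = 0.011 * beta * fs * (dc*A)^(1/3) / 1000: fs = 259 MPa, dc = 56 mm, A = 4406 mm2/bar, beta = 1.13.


w = 0.011 * beta * fs * (dc * A)^(1/3) / 1000
= 0.011 * 1.13 * 259 * (56 * 4406)^(1/3) / 1000
= 0.202 mm

0.202


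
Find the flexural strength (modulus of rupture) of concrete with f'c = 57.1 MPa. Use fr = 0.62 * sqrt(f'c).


fr = 0.62 * sqrt(57.1)
= 4.685 MPa

4.685


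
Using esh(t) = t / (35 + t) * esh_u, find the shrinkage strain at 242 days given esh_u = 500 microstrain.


esh(242) = 242 / (35 + 242) * 500
= 242 / 277 * 500
= 436.8 microstrain

436.8


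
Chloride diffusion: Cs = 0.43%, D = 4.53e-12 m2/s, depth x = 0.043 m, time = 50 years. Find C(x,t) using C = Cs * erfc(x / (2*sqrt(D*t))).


t_seconds = 50 * 365.25 * 24 * 3600 = 1577880000.0 s
arg = 0.043 / (2 * sqrt(4.53e-12 * 1577880000.0))
= 0.2543
erfc(0.2543) = 0.7191
C = 0.43 * 0.7191 = 0.3092%

0.3092


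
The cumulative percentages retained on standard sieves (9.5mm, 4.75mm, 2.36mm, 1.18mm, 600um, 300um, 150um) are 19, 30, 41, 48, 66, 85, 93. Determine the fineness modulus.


FM = sum(cumulative % retained) / 100
= 382 / 100
= 3.82

3.82


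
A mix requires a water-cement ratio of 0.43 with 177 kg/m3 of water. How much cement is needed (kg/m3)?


Cement = water / (w/c)
= 177 / 0.43
= 411.6 kg/m3

411.6


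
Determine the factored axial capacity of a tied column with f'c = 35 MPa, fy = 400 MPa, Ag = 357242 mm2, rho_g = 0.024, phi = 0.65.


Ast = rho * Ag = 0.024 * 357242 = 8573.808 mm2
phi*Pn = 0.65 * 0.80 * (0.85 * 35 * (357242 - 8573.808) + 400 * 8573.808) / 1000
= 7177.25 kN

7177.25


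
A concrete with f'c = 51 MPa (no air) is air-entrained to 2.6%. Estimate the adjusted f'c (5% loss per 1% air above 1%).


Strength loss = (2.6 - 1) * 5 = 8.0%
f'c = 51 * (1 - 8.0/100)
= 46.92 MPa

46.92


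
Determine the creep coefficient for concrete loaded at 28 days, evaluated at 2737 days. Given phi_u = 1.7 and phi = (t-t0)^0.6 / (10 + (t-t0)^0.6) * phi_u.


dt = 2737 - 28 = 2709
phi = 2709^0.6 / (10 + 2709^0.6) * 1.7
= 1.564

1.564


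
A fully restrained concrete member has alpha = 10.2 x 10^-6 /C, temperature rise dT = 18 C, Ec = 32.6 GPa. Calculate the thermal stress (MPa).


sigma = alpha * dT * Ec
= 10.2e-6 * 18 * 32.6 * 1000
= 5.985 MPa

5.985


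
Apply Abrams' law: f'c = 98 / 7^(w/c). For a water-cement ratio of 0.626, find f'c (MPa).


f'c = 98 / 7^0.626
= 98 / 3.381
= 28.99 MPa

28.99


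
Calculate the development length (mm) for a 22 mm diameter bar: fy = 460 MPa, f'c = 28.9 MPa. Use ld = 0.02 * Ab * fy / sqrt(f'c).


Ab = pi * 22^2 / 4 = 380.133 mm2
ld = 0.02 * 380.133 * 460 / sqrt(28.9)
= 650.5 mm

650.5


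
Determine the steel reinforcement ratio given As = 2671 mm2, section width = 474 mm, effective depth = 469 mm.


rho = As / (b * d)
= 2671 / (474 * 469)
= 0.012

0.012


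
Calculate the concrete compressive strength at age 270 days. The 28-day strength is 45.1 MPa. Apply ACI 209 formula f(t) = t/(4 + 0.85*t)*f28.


f(270) = 270 / (4 + 0.85 * 270) * 45.1
= 270 / 233.5 * 45.1
= 52.15 MPa

52.15


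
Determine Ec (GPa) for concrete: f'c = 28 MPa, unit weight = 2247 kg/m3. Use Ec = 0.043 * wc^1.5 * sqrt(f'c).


Ec = 0.043 * 2247^1.5 * sqrt(28) / 1000
= 24.24 GPa

24.24


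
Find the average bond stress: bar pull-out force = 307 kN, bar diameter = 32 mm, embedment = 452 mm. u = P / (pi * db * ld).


u = P / (pi * db * ld)
= 307 * 1000 / (pi * 32 * 452)
= 6.756 MPa

6.756


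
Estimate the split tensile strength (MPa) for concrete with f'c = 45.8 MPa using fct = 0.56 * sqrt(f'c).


fct = 0.56 * sqrt(45.8)
= 0.56 * 6.768
= 3.79 MPa

3.79


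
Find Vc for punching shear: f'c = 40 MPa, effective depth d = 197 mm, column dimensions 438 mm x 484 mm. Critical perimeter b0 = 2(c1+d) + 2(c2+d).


b0 = 2*(438 + 197) + 2*(484 + 197) = 2632 mm
Vc = 0.33 * sqrt(40) * 2632 * 197 / 1000
= 1082.17 kN

1082.17


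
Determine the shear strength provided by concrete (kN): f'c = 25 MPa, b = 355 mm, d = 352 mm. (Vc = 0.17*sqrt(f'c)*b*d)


Vc = 0.17 * sqrt(25) * 355 * 352 / 1000
= 106.22 kN

106.22


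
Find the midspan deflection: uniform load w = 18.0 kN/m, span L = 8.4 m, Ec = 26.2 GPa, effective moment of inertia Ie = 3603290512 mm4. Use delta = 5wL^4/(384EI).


Convert: L = 8.4 m = 8400 mm, Ec = 26.2 GPa = 26200 MPa
delta = 5 * 18.0 * 8400^4 / (384 * 26200 * 3603290512)
= 12.36 mm

12.36


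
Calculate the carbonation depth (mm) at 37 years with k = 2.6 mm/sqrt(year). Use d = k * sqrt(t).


depth = k * sqrt(t)
= 2.6 * sqrt(37)
= 15.82 mm

15.82


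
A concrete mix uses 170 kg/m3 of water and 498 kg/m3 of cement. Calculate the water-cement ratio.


w/c = water / cement
w/c = 170 / 498 = 0.341

0.341


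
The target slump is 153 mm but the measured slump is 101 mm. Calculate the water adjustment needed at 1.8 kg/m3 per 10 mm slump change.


Difference = 153 - 101 = 52 mm
Water adjustment = 52 * 1.8 / 10 = 9.4 kg/m3

9.4


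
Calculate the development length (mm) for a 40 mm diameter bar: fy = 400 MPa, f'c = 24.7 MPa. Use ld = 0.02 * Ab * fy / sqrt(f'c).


Ab = pi * 40^2 / 4 = 1256.637 mm2
ld = 0.02 * 1256.637 * 400 / sqrt(24.7)
= 2022.8 mm

2022.8


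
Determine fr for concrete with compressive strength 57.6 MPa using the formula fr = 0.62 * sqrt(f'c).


fr = 0.62 * sqrt(57.6)
= 4.705 MPa

4.705


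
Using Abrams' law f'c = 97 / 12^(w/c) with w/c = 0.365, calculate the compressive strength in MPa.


f'c = 97 / 12^0.365
= 97 / 2.477
= 39.16 MPa

39.16


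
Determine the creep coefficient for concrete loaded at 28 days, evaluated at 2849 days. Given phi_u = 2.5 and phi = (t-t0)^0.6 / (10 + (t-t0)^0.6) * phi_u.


dt = 2849 - 28 = 2821
phi = 2821^0.6 / (10 + 2821^0.6) * 2.5
= 2.304

2.304


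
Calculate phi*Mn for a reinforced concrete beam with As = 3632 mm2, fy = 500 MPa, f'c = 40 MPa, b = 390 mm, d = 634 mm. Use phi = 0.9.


a = As * fy / (0.85 * f'c * b)
= 3632 * 500 / (0.85 * 40 * 390)
= 136.9532 mm
Mn = As * fy * (d - a/2) / 10^6
= 1026.9905 kN-m
phi*Mn = 0.9 * 1026.9905 = 924.29 kN-m

924.29


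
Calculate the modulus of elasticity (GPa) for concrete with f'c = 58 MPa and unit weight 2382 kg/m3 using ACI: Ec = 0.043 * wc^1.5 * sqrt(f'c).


Ec = 0.043 * 2382^1.5 * sqrt(58) / 1000
= 38.07 GPa

38.07


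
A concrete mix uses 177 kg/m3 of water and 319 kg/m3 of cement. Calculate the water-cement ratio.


w/c = water / cement
w/c = 177 / 319 = 0.555

0.555


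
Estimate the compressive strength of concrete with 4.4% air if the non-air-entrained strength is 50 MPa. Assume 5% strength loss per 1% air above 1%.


Strength loss = (4.4 - 1) * 5 = 17.0%
f'c = 50 * (1 - 17.0/100)
= 41.5 MPa

41.5


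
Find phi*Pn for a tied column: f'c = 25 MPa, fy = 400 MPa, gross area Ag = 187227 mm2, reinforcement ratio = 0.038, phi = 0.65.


Ast = rho * Ag = 0.038 * 187227 = 7114.626 mm2
phi*Pn = 0.65 * 0.80 * (0.85 * 25 * (187227 - 7114.626) + 400 * 7114.626) / 1000
= 3470.08 kN

3470.08


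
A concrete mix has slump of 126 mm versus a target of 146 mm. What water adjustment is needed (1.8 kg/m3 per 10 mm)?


Difference = 146 - 126 = 20 mm
Water adjustment = 20 * 1.8 / 10 = 3.6 kg/m3

3.6


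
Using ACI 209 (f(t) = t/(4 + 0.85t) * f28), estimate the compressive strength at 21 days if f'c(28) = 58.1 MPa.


f(21) = 21 / (4 + 0.85 * 21) * 58.1
= 21 / 21.85 * 58.1
= 55.84 MPa

55.84


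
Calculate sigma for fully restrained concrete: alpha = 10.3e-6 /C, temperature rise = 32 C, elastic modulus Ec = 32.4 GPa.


sigma = alpha * dT * Ec
= 10.3e-6 * 32 * 32.4 * 1000
= 10.679 MPa

10.679


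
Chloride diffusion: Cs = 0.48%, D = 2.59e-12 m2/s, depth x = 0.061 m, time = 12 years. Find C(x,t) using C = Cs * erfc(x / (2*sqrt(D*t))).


t_seconds = 12 * 365.25 * 24 * 3600 = 378691200.0 s
arg = 0.061 / (2 * sqrt(2.59e-12 * 378691200.0))
= 0.9739
erfc(0.9739) = 0.1684
C = 0.48 * 0.1684 = 0.0808%

0.0808


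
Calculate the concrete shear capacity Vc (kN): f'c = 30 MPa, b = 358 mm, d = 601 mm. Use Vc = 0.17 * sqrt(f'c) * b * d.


Vc = 0.17 * sqrt(30) * 358 * 601 / 1000
= 200.34 kN

200.34


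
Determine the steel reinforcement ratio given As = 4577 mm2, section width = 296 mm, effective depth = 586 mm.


rho = As / (b * d)
= 4577 / (296 * 586)
= 0.0264

0.0264


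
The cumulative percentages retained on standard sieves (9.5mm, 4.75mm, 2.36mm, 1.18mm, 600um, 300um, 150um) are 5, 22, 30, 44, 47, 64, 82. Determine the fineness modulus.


FM = sum(cumulative % retained) / 100
= 294 / 100
= 2.94

2.94


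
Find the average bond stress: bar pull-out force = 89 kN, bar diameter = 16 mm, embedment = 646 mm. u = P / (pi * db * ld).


u = P / (pi * db * ld)
= 89 * 1000 / (pi * 16 * 646)
= 2.741 MPa

2.741


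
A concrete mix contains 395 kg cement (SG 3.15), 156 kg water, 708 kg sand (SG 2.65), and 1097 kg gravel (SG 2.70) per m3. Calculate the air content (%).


Vol cement = 395 / (3.15 * 1000) = 0.125397 m3
Vol water = 156 / 1000 = 0.156 m3
Vol sand = 708 / (2.65 * 1000) = 0.26717 m3
Vol gravel = 1097 / (2.70 * 1000) = 0.406296 m3
Total solid + water volume = 0.954863 m3
Air = (1 - 0.954863) * 100 = 4.51%

4.51


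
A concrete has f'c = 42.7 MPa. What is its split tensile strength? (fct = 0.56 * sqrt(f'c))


fct = 0.56 * sqrt(42.7)
= 0.56 * 6.535
= 3.659 MPa

3.659


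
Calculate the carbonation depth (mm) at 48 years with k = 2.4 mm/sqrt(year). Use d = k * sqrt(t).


depth = k * sqrt(t)
= 2.4 * sqrt(48)
= 16.63 mm

16.63


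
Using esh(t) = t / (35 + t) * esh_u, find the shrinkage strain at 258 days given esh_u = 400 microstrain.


esh(258) = 258 / (35 + 258) * 400
= 258 / 293 * 400
= 352.2 microstrain

352.2


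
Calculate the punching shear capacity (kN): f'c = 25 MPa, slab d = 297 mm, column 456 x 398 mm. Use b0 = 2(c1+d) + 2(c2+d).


b0 = 2*(456 + 297) + 2*(398 + 297) = 2896 mm
Vc = 0.33 * sqrt(25) * 2896 * 297 / 1000
= 1419.18 kN

1419.18


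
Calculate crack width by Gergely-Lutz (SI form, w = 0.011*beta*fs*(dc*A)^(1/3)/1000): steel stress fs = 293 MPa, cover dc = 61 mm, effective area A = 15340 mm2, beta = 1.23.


w = 0.011 * beta * fs * (dc * A)^(1/3) / 1000
= 0.011 * 1.23 * 293 * (61 * 15340)^(1/3) / 1000
= 0.388 mm

0.388


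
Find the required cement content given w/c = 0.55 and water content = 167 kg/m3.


Cement = water / (w/c)
= 167 / 0.55
= 303.6 kg/m3

303.6


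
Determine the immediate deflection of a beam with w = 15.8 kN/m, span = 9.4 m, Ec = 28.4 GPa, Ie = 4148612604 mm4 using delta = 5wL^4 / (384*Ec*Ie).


Convert: L = 9.4 m = 9400 mm, Ec = 28.4 GPa = 28400 MPa
delta = 5 * 15.8 * 9400^4 / (384 * 28400 * 4148612604)
= 13.63 mm

13.63


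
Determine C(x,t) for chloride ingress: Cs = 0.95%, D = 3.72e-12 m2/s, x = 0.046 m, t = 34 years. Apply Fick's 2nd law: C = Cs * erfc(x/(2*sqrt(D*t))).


t_seconds = 34 * 365.25 * 24 * 3600 = 1072958400.0 s
arg = 0.046 / (2 * sqrt(3.72e-12 * 1072958400.0))
= 0.3641
erfc(0.3641) = 0.6067
C = 0.95 * 0.6067 = 0.5763%

0.5763


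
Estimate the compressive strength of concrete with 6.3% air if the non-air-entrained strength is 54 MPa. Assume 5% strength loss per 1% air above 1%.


Strength loss = (6.3 - 1) * 5 = 26.5%
f'c = 54 * (1 - 26.5/100)
= 39.69 MPa

39.69


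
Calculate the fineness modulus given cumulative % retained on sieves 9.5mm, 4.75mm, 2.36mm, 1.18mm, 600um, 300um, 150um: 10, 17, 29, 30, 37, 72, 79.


FM = sum(cumulative % retained) / 100
= 274 / 100
= 2.74

2.74


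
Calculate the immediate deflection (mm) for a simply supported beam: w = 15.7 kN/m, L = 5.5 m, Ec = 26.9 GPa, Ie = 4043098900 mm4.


Convert: L = 5.5 m = 5500 mm, Ec = 26.9 GPa = 26900 MPa
delta = 5 * 15.7 * 5500^4 / (384 * 26900 * 4043098900)
= 1.72 mm

1.72


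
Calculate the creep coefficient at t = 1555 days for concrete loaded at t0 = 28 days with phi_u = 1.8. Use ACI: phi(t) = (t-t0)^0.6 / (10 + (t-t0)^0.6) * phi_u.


dt = 1555 - 28 = 1527
phi = 1527^0.6 / (10 + 1527^0.6) * 1.8
= 1.603

1.603


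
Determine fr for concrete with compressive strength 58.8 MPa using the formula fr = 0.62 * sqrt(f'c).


fr = 0.62 * sqrt(58.8)
= 4.754 MPa

4.754


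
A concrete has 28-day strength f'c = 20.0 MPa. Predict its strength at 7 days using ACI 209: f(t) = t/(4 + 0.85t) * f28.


f(7) = 7 / (4 + 0.85 * 7) * 20.0
= 7 / 9.95 * 20.0
= 14.07 MPa

14.07


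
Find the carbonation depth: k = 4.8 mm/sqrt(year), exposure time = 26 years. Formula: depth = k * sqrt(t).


depth = k * sqrt(t)
= 4.8 * sqrt(26)
= 24.48 mm

24.48


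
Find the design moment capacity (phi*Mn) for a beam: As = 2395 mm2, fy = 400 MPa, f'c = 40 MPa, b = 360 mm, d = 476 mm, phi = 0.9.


a = As * fy / (0.85 * f'c * b)
= 2395 * 400 / (0.85 * 40 * 360)
= 78.268 mm
Mn = As * fy * (d - a/2) / 10^6
= 418.5176 kN-m
phi*Mn = 0.9 * 418.5176 = 376.67 kN-m

376.67


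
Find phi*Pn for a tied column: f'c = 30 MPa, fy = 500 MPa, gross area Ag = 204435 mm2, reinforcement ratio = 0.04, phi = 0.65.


Ast = rho * Ag = 0.04 * 204435 = 8177.4 mm2
phi*Pn = 0.65 * 0.80 * (0.85 * 30 * (204435 - 8177.4) + 500 * 8177.4) / 1000
= 4728.5 kN

4728.5


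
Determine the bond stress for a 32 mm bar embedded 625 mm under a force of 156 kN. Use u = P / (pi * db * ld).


u = P / (pi * db * ld)
= 156 * 1000 / (pi * 32 * 625)
= 2.483 MPa

2.483


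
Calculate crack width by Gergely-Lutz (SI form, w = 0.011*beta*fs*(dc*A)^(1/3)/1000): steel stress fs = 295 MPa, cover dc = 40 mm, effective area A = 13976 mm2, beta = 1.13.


w = 0.011 * beta * fs * (dc * A)^(1/3) / 1000
= 0.011 * 1.13 * 295 * (40 * 13976)^(1/3) / 1000
= 0.302 mm

0.302


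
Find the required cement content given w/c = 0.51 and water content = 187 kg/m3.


Cement = water / (w/c)
= 187 / 0.51
= 366.7 kg/m3

366.7


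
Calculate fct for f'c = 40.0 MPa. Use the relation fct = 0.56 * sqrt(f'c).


fct = 0.56 * sqrt(40.0)
= 0.56 * 6.325
= 3.542 MPa

3.542


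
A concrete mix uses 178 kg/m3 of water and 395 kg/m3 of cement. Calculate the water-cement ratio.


w/c = water / cement
w/c = 178 / 395 = 0.451

0.451


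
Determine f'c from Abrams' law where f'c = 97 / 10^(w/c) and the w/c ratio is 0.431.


f'c = 97 / 10^0.431
= 97 / 2.698
= 35.96 MPa

35.96


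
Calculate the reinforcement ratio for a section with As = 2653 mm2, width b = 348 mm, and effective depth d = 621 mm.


rho = As / (b * d)
= 2653 / (348 * 621)
= 0.0123

0.0123


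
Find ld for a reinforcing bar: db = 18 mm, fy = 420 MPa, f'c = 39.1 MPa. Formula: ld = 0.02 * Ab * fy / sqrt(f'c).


Ab = pi * 18^2 / 4 = 254.469 mm2
ld = 0.02 * 254.469 * 420 / sqrt(39.1)
= 341.8 mm

341.8


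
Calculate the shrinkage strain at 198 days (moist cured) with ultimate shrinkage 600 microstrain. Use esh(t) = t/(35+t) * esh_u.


esh(198) = 198 / (35 + 198) * 600
= 198 / 233 * 600
= 509.9 microstrain

509.9


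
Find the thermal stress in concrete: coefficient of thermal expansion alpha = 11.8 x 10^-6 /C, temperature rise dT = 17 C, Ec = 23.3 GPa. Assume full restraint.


sigma = alpha * dT * Ec
= 11.8e-6 * 17 * 23.3 * 1000
= 4.674 MPa

4.674


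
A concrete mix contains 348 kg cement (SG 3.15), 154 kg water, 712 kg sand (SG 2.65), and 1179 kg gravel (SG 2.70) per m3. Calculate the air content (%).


Vol cement = 348 / (3.15 * 1000) = 0.110476 m3
Vol water = 154 / 1000 = 0.154 m3
Vol sand = 712 / (2.65 * 1000) = 0.268679 m3
Vol gravel = 1179 / (2.70 * 1000) = 0.436667 m3
Total solid + water volume = 0.969822 m3
Air = (1 - 0.969822) * 100 = 3.02%

3.02


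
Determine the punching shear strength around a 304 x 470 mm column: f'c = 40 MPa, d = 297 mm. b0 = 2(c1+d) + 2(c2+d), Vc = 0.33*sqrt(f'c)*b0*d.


b0 = 2*(304 + 297) + 2*(470 + 297) = 2736 mm
Vc = 0.33 * sqrt(40) * 2736 * 297 / 1000
= 1695.96 kN

1695.96


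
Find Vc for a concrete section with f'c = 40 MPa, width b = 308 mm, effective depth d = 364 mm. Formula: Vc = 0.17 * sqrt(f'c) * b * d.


Vc = 0.17 * sqrt(40) * 308 * 364 / 1000
= 120.54 kN

120.54


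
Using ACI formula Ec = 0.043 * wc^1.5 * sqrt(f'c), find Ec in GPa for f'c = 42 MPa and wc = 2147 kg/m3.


Ec = 0.043 * 2147^1.5 * sqrt(42) / 1000
= 27.72 GPa

27.72


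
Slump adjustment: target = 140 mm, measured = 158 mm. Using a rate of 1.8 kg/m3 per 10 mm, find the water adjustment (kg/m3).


Difference = 140 - 158 = -18 mm
Water adjustment = -18 * 1.8 / 10 = -3.2 kg/m3

-3.2


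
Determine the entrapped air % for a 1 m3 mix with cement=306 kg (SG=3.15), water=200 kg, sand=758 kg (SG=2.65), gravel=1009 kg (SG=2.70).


Vol cement = 306 / (3.15 * 1000) = 0.097143 m3
Vol water = 200 / 1000 = 0.2 m3
Vol sand = 758 / (2.65 * 1000) = 0.286038 m3
Vol gravel = 1009 / (2.70 * 1000) = 0.373704 m3
Total solid + water volume = 0.956884 m3
Air = (1 - 0.956884) * 100 = 4.31%

4.31


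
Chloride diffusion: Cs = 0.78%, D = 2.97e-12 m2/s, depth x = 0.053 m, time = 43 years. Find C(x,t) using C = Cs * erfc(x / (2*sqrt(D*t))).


t_seconds = 43 * 365.25 * 24 * 3600 = 1356976800.0 s
arg = 0.053 / (2 * sqrt(2.97e-12 * 1356976800.0))
= 0.4174
erfc(0.4174) = 0.555
C = 0.78 * 0.555 = 0.4329%

0.4329


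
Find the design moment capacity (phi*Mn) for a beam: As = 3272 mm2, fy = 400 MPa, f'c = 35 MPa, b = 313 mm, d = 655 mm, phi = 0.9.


a = As * fy / (0.85 * f'c * b)
= 3272 * 400 / (0.85 * 35 * 313)
= 140.5536 mm
Mn = As * fy * (d - a/2) / 10^6
= 765.2857 kN-m
phi*Mn = 0.9 * 765.2857 = 688.76 kN-m

688.76


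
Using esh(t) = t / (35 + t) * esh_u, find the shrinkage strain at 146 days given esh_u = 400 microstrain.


esh(146) = 146 / (35 + 146) * 400
= 146 / 181 * 400
= 322.7 microstrain

322.7


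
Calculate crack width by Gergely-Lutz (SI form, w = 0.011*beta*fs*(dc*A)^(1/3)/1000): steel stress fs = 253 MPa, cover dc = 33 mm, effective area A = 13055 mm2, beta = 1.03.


w = 0.011 * beta * fs * (dc * A)^(1/3) / 1000
= 0.011 * 1.03 * 253 * (33 * 13055)^(1/3) / 1000
= 0.216 mm

0.216


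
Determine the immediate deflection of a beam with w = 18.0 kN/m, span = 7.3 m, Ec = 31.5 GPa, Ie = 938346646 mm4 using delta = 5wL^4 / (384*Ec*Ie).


Convert: L = 7.3 m = 7300 mm, Ec = 31.5 GPa = 31500 MPa
delta = 5 * 18.0 * 7300^4 / (384 * 31500 * 938346646)
= 22.52 mm

22.52


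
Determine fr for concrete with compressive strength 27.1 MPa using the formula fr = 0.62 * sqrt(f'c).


fr = 0.62 * sqrt(27.1)
= 3.228 MPa

3.228


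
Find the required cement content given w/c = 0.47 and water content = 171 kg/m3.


Cement = water / (w/c)
= 171 / 0.47
= 363.8 kg/m3

363.8


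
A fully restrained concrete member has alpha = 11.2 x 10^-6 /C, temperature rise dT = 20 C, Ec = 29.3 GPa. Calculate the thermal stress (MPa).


sigma = alpha * dT * Ec
= 11.2e-6 * 20 * 29.3 * 1000
= 6.563 MPa

6.563


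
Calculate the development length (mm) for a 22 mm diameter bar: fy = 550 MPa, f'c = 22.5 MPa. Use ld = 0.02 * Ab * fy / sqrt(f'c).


Ab = pi * 22^2 / 4 = 380.133 mm2
ld = 0.02 * 380.133 * 550 / sqrt(22.5)
= 881.5 mm

881.5


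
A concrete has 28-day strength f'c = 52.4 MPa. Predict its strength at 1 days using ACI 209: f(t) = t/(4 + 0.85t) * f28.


f(1) = 1 / (4 + 0.85 * 1) * 52.4
= 1 / 4.85 * 52.4
= 10.8 MPa

10.8


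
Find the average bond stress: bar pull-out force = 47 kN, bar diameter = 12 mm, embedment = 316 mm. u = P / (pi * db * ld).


u = P / (pi * db * ld)
= 47 * 1000 / (pi * 12 * 316)
= 3.945 MPa

3.945


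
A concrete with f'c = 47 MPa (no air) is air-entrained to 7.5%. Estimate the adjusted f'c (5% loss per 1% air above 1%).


Strength loss = (7.5 - 1) * 5 = 32.5%
f'c = 47 * (1 - 32.5/100)
= 31.73 MPa

31.73


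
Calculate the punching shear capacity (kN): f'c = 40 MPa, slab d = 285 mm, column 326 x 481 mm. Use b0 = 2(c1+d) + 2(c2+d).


b0 = 2*(326 + 285) + 2*(481 + 285) = 2754 mm
Vc = 0.33 * sqrt(40) * 2754 * 285 / 1000
= 1638.15 kN

1638.15


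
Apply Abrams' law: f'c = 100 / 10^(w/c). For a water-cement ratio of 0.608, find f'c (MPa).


f'c = 100 / 10^0.608
= 100 / 4.055
= 24.66 MPa

24.66


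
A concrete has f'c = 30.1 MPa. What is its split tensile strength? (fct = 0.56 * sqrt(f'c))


fct = 0.56 * sqrt(30.1)
= 0.56 * 5.486
= 3.072 MPa

3.072


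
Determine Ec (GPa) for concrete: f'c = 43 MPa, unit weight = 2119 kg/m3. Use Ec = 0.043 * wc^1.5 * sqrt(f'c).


Ec = 0.043 * 2119^1.5 * sqrt(43) / 1000
= 27.5 GPa

27.5


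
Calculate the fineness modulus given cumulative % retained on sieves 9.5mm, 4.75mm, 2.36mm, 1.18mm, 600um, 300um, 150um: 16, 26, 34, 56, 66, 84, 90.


FM = sum(cumulative % retained) / 100
= 372 / 100
= 3.72

3.72


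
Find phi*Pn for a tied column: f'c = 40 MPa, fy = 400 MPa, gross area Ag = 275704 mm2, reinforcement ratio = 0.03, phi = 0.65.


Ast = rho * Ag = 0.03 * 275704 = 8271.12 mm2
phi*Pn = 0.65 * 0.80 * (0.85 * 40 * (275704 - 8271.12) + 400 * 8271.12) / 1000
= 6448.61 kN

6448.61


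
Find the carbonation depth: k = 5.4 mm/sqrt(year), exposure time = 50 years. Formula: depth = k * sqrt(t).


depth = k * sqrt(t)
= 5.4 * sqrt(50)
= 38.18 mm

38.18


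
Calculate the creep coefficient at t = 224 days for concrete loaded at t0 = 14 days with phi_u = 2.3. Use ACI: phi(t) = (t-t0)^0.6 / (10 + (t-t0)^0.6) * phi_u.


dt = 224 - 14 = 210
phi = 210^0.6 / (10 + 210^0.6) * 2.3
= 1.638

1.638


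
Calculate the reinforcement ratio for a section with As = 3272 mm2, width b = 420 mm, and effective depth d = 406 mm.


rho = As / (b * d)
= 3272 / (420 * 406)
= 0.0192

0.0192


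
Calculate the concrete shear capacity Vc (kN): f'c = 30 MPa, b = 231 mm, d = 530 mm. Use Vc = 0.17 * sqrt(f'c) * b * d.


Vc = 0.17 * sqrt(30) * 231 * 530 / 1000
= 114.0 kN

114.0


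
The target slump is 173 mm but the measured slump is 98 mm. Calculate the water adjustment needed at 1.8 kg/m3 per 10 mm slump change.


Difference = 173 - 98 = 75 mm
Water adjustment = 75 * 1.8 / 10 = 13.5 kg/m3

13.5


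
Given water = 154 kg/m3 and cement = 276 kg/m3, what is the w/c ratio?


w/c = water / cement
w/c = 154 / 276 = 0.558

0.558


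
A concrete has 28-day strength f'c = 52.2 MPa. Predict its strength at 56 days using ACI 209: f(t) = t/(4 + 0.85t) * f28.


f(56) = 56 / (4 + 0.85 * 56) * 52.2
= 56 / 51.6 * 52.2
= 56.65 MPa

56.65


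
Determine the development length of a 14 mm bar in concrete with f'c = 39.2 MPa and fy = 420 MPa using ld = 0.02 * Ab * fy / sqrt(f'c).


Ab = pi * 14^2 / 4 = 153.938 mm2
ld = 0.02 * 153.938 * 420 / sqrt(39.2)
= 206.5 mm

206.5


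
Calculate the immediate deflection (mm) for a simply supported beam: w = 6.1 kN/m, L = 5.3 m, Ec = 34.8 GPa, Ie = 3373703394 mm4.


Convert: L = 5.3 m = 5300 mm, Ec = 34.8 GPa = 34800 MPa
delta = 5 * 6.1 * 5300^4 / (384 * 34800 * 3373703394)
= 0.53 mm

0.53


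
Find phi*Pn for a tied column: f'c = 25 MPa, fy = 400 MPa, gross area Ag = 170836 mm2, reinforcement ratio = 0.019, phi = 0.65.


Ast = rho * Ag = 0.019 * 170836 = 3245.884 mm2
phi*Pn = 0.65 * 0.80 * (0.85 * 25 * (170836 - 3245.884) + 400 * 3245.884) / 1000
= 2527.01 kN

2527.01


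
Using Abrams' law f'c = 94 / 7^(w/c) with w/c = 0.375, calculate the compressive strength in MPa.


f'c = 94 / 7^0.375
= 94 / 2.074
= 45.31 MPa

45.31


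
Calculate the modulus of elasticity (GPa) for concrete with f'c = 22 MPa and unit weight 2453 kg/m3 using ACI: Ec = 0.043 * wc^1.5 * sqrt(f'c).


Ec = 0.043 * 2453^1.5 * sqrt(22) / 1000
= 24.5 GPa

24.5


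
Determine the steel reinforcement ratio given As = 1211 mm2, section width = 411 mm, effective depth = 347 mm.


rho = As / (b * d)
= 1211 / (411 * 347)
= 0.0085

0.0085


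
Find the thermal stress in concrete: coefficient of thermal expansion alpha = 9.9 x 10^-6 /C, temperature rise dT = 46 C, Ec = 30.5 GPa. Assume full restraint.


sigma = alpha * dT * Ec
= 9.9e-6 * 46 * 30.5 * 1000
= 13.89 MPa

13.89


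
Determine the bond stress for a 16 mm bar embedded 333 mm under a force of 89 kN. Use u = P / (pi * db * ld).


u = P / (pi * db * ld)
= 89 * 1000 / (pi * 16 * 333)
= 5.317 MPa

5.317


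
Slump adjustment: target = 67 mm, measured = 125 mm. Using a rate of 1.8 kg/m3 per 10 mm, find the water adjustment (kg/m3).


Difference = 67 - 125 = -58 mm
Water adjustment = -58 * 1.8 / 10 = -10.4 kg/m3

-10.4


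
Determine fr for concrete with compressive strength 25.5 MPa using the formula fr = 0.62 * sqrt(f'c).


fr = 0.62 * sqrt(25.5)
= 3.131 MPa

3.131


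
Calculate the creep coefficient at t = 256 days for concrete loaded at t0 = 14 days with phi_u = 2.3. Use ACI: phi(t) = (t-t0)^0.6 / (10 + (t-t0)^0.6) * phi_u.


dt = 256 - 14 = 242
phi = 242^0.6 / (10 + 242^0.6) * 2.3
= 1.677

1.677


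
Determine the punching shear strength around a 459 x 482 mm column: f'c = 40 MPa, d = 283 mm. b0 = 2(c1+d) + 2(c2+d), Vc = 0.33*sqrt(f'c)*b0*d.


b0 = 2*(459 + 283) + 2*(482 + 283) = 3014 mm
Vc = 0.33 * sqrt(40) * 3014 * 283 / 1000
= 1780.22 kN

1780.22


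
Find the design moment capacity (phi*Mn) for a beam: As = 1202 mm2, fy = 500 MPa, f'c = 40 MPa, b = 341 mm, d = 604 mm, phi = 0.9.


a = As * fy / (0.85 * f'c * b)
= 1202 * 500 / (0.85 * 40 * 341)
= 51.8372 mm
Mn = As * fy * (d - a/2) / 10^6
= 347.4269 kN-m
phi*Mn = 0.9 * 347.4269 = 312.68 kN-m

312.68


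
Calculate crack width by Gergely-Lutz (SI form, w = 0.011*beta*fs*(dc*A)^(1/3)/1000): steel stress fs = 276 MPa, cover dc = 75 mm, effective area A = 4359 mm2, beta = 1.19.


w = 0.011 * beta * fs * (dc * A)^(1/3) / 1000
= 0.011 * 1.19 * 276 * (75 * 4359)^(1/3) / 1000
= 0.249 mm

0.249


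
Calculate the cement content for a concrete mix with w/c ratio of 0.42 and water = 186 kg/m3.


Cement = water / (w/c)
= 186 / 0.42
= 442.9 kg/m3

442.9


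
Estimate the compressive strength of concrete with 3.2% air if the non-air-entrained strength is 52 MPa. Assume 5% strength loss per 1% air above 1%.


Strength loss = (3.2 - 1) * 5 = 11.0%
f'c = 52 * (1 - 11.0/100)
= 46.28 MPa

46.28


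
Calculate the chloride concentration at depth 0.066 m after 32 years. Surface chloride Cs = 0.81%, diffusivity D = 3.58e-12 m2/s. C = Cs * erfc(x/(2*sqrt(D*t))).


t_seconds = 32 * 365.25 * 24 * 3600 = 1009843200.0 s
arg = 0.066 / (2 * sqrt(3.58e-12 * 1009843200.0))
= 0.5488
erfc(0.5488) = 0.4376
C = 0.81 * 0.4376 = 0.3545%

0.3545
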